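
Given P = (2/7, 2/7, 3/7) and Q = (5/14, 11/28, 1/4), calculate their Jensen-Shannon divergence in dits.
0.0079 dits

Jensen-Shannon divergence is:
JSD(P||Q) = 0.5 × D_KL(P||M) + 0.5 × D_KL(Q||M)
where M = 0.5 × (P + Q) is the mixture distribution.

M = 0.5 × (2/7, 2/7, 3/7) + 0.5 × (5/14, 11/28, 1/4) = (9/28, 0.339286, 0.339286)

D_KL(P||M) = 0.0075 dits
D_KL(Q||M) = 0.0082 dits

JSD(P||Q) = 0.5 × 0.0075 + 0.5 × 0.0082 = 0.0079 dits

Unlike KL divergence, JSD is symmetric and bounded: 0 ≤ JSD ≤ log(2).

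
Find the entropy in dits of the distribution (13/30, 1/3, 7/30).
0.4639 dits

Shannon entropy is H(X) = -Σ p(x) log p(x).

For P = (13/30, 1/3, 7/30):
H = -13/30 × log_10(13/30) -1/3 × log_10(1/3) -7/30 × log_10(7/30)
H = 0.4639 dits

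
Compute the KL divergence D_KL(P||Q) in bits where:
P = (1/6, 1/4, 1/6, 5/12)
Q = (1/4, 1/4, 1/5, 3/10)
0.0561 bits

KL divergence: D_KL(P||Q) = Σ p(x) log(p(x)/q(x))

Computing term by term:
  x=0: 1/6 × log_2[(1/6)/(1/4)] = 1/6 × -0.5850 = -0.0975
  x=1: 1/4 × log_2[(1/4)/(1/4)] = 1/4 × 0.0000 = 0.0000
  x=2: 1/6 × log_2[(1/6)/(1/5)] = 1/6 × -0.2630 = -0.0438
  x=3: 5/12 × log_2[(5/12)/(3/10)] = 5/12 × 0.4739 = 0.1975

D_KL(P||Q) = 0.0561 bits

Note: KL divergence is always non-negative and equals 0 iff P = Q.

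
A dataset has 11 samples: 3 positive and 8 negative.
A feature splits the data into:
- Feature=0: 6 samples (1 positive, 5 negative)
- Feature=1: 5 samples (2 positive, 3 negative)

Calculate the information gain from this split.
0.0495 bits

Information Gain = H(Y) - H(Y|Feature)

Before split:
P(positive) = 3/11 = 0.2727
H(Y) = 0.8454 bits

After split:
Feature=0: H = 0.6500 bits (weight = 6/11)
Feature=1: H = 0.9710 bits (weight = 5/11)
H(Y|Feature) = (6/11)×0.6500 + (5/11)×0.9710 = 0.7959 bits

Information Gain = 0.8454 - 0.7959 = 0.0495 bits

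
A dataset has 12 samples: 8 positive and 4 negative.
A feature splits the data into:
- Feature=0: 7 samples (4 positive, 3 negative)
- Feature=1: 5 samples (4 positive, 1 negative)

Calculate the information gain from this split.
0.0428 bits

Information Gain = H(Y) - H(Y|Feature)

Before split:
P(positive) = 8/12 = 0.6667
H(Y) = 0.9183 bits

After split:
Feature=0: H = 0.9852 bits (weight = 7/12)
Feature=1: H = 0.7219 bits (weight = 5/12)
H(Y|Feature) = (7/12)×0.9852 + (5/12)×0.7219 = 0.8755 bits

Information Gain = 0.9183 - 0.8755 = 0.0428 bits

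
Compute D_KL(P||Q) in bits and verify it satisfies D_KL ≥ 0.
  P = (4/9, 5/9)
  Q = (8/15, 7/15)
0.0228 bits

KL divergence satisfies the Gibbs inequality: D_KL(P||Q) ≥ 0 for all distributions P, Q.

D_KL(P||Q) = Σ p(x) log(p(x)/q(x))
Term by term:
  x=0: 4/9 × log_2[(4/9)/(8/15)] = -0.1169
  x=1: 5/9 × log_2[(5/9)/(7/15)] = 0.1397
D_KL(P||Q) = 0.0228 bits

D_KL(P||Q) = 0.0228 ≥ 0 ✓

This non-negativity is a fundamental property: relative entropy cannot be negative because it measures how different Q is from P.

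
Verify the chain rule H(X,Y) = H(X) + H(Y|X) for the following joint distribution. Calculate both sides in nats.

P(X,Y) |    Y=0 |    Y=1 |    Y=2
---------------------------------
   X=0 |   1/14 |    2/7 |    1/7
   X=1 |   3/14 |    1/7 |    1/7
H(X,Y) = 1.7105, H(X) = 0.6931, H(Y|X) = 1.0173 (all in nats)

Chain rule: H(X,Y) = H(X) + H(Y|X)

Left side — joint entropy directly:
H(X,Y) = -Σ p(x,y) log p(x,y) = 1.7105 nats

Right side — compute H(Y|X) from the conditional distributions:
P(X) = (1/2, 1/2), so H(X) = 0.6931 nats
H(Y|X) = Σ_x P(X=x) · H(Y|X=x):
  P(Y|X=0) = (1/7, 4/7, 2/7), H(Y|X=0) = 0.9557, weight P(X=0) = 1/2
  P(Y|X=1) = (3/7, 2/7, 2/7), H(Y|X=1) = 1.0790, weight P(X=1) = 1/2
H(Y|X) = 1.0173 nats

H(X) + H(Y|X) = 0.6931 + 1.0173 = 1.7105 nats

Both sides equal 1.7105 nats. ✓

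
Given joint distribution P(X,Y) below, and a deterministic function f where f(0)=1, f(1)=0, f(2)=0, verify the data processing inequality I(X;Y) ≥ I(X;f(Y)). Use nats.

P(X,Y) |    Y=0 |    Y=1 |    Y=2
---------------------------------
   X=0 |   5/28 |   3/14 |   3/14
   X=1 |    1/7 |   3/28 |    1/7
I(X;Y) = 0.0042, I(X;f(Y)) = 0.0026, inequality holds: 0.0042 ≥ 0.0026

Data Processing Inequality: For any Markov chain X → Y → Z, we have I(X;Y) ≥ I(X;Z).

Here Z = f(Y) is a deterministic function of Y, forming X → Y → Z.

Original I(X;Y) = 0.0042 nats

After applying f:
P(X,Z) where Z=f(Y):
- P(X,Z=0) = P(X,Y=1) + P(X,Y=2)
- P(X,Z=1) = P(X,Y=0)

I(X;Z) = I(X;f(Y)) = 0.0026 nats

Verification: 0.0042 ≥ 0.0026 ✓

Information cannot be created by processing; the function f can only lose information about X.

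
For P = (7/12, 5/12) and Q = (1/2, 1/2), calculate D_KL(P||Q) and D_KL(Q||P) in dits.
D_KL(P||Q) = 0.0061, D_KL(Q||P) = 0.0061

KL divergence is not symmetric: D_KL(P||Q) ≠ D_KL(Q||P) in general.

D_KL(P||Q) = 0.0061 dits
D_KL(Q||P) = 0.0061 dits

In this case they happen to be equal (to 4 decimal places).

This asymmetry is why KL divergence is not a true distance metric.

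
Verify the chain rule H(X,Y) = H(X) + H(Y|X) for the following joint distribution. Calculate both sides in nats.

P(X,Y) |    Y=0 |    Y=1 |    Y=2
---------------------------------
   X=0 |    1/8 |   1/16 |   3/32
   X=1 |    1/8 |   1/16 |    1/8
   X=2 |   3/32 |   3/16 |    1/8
H(X,Y) = 2.1440, H(X) = 1.0862, H(Y|X) = 1.0578 (all in nats)

Chain rule: H(X,Y) = H(X) + H(Y|X)

Left side — joint entropy directly:
H(X,Y) = -Σ p(x,y) log p(x,y) = 2.1440 nats

Right side — compute H(Y|X) from the conditional distributions:
P(X) = (9/32, 5/16, 13/32), so H(X) = 1.0862 nats
H(Y|X) = Σ_x P(X=x) · H(Y|X=x):
  P(Y|X=0) = (4/9, 2/9, 1/3), H(Y|X=0) = 1.0609, weight P(X=0) = 9/32
  P(Y|X=1) = (2/5, 1/5, 2/5), H(Y|X=1) = 1.0549, weight P(X=1) = 5/16
  P(Y|X=2) = (3/13, 6/13, 4/13), H(Y|X=2) = 1.0579, weight P(X=2) = 13/32
H(Y|X) = 1.0578 nats

H(X) + H(Y|X) = 1.0862 + 1.0578 = 2.1440 nats

Both sides equal 2.1440 nats. ✓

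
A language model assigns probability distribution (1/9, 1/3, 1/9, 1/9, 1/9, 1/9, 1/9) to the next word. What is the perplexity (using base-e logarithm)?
6.2403

Perplexity is e^H (or exp(H) for natural log).

First, H = -Σ p log p = 1.8310 nats
Perplexity = e^1.8310 = 6.2403

Interpretation: The model's uncertainty is equivalent to choosing uniformly among 6.2 options.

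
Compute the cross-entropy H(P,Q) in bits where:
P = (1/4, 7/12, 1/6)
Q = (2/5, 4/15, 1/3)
1.7070 bits

Cross-entropy: H(P,Q) = -Σ p(x) log q(x)

Alternatively: H(P,Q) = H(P) + D_KL(P||Q)
H(P) = 1.3844 bits
D_KL(P||Q) = 0.3226 bits

H(P,Q) = 1.3844 + 0.3226 = 1.7070 bits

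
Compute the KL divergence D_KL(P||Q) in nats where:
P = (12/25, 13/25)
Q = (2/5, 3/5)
0.0131 nats

KL divergence: D_KL(P||Q) = Σ p(x) log(p(x)/q(x))

Computing term by term:
  x=0: 12/25 × log_e[(12/25)/(2/5)] = 12/25 × 0.1823 = 0.0875
  x=1: 13/25 × log_e[(13/25)/(3/5)] = 13/25 × -0.1431 = -0.0744

D_KL(P||Q) = 0.0131 nats

Note: KL divergence is always non-negative and equals 0 iff P = Q.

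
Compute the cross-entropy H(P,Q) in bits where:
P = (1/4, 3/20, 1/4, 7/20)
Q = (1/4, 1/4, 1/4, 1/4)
2.0000 bits

Cross-entropy: H(P,Q) = -Σ p(x) log q(x)

Alternatively: H(P,Q) = H(P) + D_KL(P||Q)
H(P) = 1.9406 bits
D_KL(P||Q) = 0.0594 bits

H(P,Q) = 1.9406 + 0.0594 = 2.0000 bits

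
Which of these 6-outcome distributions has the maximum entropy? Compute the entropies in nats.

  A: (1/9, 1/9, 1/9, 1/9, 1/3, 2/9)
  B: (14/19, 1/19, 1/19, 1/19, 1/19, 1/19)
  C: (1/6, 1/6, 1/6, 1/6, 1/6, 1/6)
C

For a discrete distribution over n outcomes, entropy is maximized by the uniform distribution.

Computing entropies:
H(A) = 1.6770 nats
H(B) = 0.9999 nats
H(C) = 1.7918 nats

The uniform distribution (where all probabilities equal 1/6) achieves the maximum entropy of log_e(6) = 1.7918 nats.

Distribution C has the highest entropy.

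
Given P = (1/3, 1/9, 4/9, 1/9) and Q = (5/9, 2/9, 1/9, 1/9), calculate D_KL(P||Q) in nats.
0.3688 nats

KL divergence: D_KL(P||Q) = Σ p(x) log(p(x)/q(x))

Computing term by term:
  x=0: 1/3 × log_e[(1/3)/(5/9)] = 1/3 × -0.5108 = -0.1703
  x=1: 1/9 × log_e[(1/9)/(2/9)] = 1/9 × -0.6931 = -0.0770
  x=2: 4/9 × log_e[(4/9)/(1/9)] = 4/9 × 1.3863 = 0.6161
  x=3: 1/9 × log_e[(1/9)/(1/9)] = 1/9 × 0.0000 = 0.0000

D_KL(P||Q) = 0.3688 nats

Note: KL divergence is always non-negative and equals 0 iff P = Q.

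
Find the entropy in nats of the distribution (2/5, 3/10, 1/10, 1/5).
1.2799 nats

Shannon entropy is H(X) = -Σ p(x) log p(x).

For P = (2/5, 3/10, 1/10, 1/5):
H = -2/5 × log_e(2/5) -3/10 × log_e(3/10) -1/10 × log_e(1/10) -1/5 × log_e(1/5)
H = 1.2799 nats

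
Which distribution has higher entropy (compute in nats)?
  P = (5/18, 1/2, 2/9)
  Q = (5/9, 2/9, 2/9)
P

Computing entropies in nats:
H(P) = 1.0366
H(Q) = 0.9950

Distribution P has higher entropy.

Intuition: The distribution closer to uniform (more spread out) has higher entropy.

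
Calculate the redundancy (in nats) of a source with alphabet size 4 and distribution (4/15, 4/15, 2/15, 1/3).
0.0465 nats

Redundancy measures how far a source is from maximum entropy:
R = H_max - H(X)

Maximum entropy for 4 symbols: H_max = log_e(4) = 1.3863 nats
Actual entropy: H(X) = 1.3398 nats
Redundancy: R = 1.3863 - 1.3398 = 0.0465 nats

This redundancy represents potential for compression: the source could be compressed by 0.0465 nats per symbol.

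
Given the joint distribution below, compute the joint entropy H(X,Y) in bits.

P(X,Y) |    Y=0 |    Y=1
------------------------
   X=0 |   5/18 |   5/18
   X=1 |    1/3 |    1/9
1.9072 bits

Joint entropy is H(X,Y) = -Σ_{x,y} p(x,y) log p(x,y).

Summing over all non-zero entries:
H(X,Y) = -[5/18·log_2(5/18) + 5/18·log_2(5/18) + 1/3·log_2(1/3) + 1/9·log_2(1/9)]
H(X,Y) = 1.9072 bits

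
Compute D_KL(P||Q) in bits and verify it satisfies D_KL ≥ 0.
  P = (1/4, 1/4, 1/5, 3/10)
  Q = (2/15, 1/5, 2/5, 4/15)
0.1582 bits

KL divergence satisfies the Gibbs inequality: D_KL(P||Q) ≥ 0 for all distributions P, Q.

D_KL(P||Q) = Σ p(x) log(p(x)/q(x))
Term by term:
  x=0: 1/4 × log_2[(1/4)/(2/15)] = 0.2267
  x=1: 1/4 × log_2[(1/4)/(1/5)] = 0.0805
  x=2: 1/5 × log_2[(1/5)/(2/5)] = -0.2000
  x=3: 3/10 × log_2[(3/10)/(4/15)] = 0.0510
D_KL(P||Q) = 0.1582 bits

D_KL(P||Q) = 0.1582 ≥ 0 ✓

This non-negativity is a fundamental property: relative entropy cannot be negative because it measures how different Q is from P.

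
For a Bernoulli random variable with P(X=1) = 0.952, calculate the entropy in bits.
0.2778 bits

The binary entropy function is:
H(p) = -p log(p) - (1-p) log(1-p)

H(0.952) = -0.952 × log_2(0.952) - 0.048 × log_2(0.048)
H(0.952) = 0.2778 bits

Note: Binary entropy is maximized at p=0.5 (H=1 bit) and minimized at p=0 or p=1 (H=0).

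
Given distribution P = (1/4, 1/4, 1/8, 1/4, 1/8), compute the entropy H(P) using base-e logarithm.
1.5596 nats

Shannon entropy is H(X) = -Σ p(x) log p(x).

For P = (1/4, 1/4, 1/8, 1/4, 1/8):
H = -1/4 × log_e(1/4) -1/4 × log_e(1/4) -1/8 × log_e(1/8) -1/4 × log_e(1/4) -1/8 × log_e(1/8)
H = 1.5596 nats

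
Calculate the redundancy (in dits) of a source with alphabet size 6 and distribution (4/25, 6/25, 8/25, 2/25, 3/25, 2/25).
0.0577 dits

Redundancy measures how far a source is from maximum entropy:
R = H_max - H(X)

Maximum entropy for 6 symbols: H_max = log_10(6) = 0.7782 dits
Actual entropy: H(X) = 0.7204 dits
Redundancy: R = 0.7782 - 0.7204 = 0.0577 dits

This redundancy represents potential for compression: the source could be compressed by 0.0577 dits per symbol.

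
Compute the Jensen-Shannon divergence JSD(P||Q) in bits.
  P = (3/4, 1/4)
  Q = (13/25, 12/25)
0.0417 bits

Jensen-Shannon divergence is:
JSD(P||Q) = 0.5 × D_KL(P||M) + 0.5 × D_KL(Q||M)
where M = 0.5 × (P + Q) is the mixture distribution.

M = 0.5 × (3/4, 1/4) + 0.5 × (13/25, 12/25) = (0.635, 0.365)

D_KL(P||M) = 0.0436 bits
D_KL(Q||M) = 0.0398 bits

JSD(P||Q) = 0.5 × 0.0436 + 0.5 × 0.0398 = 0.0417 bits

Unlike KL divergence, JSD is symmetric and bounded: 0 ≤ JSD ≤ log(2).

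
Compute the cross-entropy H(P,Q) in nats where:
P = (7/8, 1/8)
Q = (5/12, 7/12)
0.8334 nats

Cross-entropy: H(P,Q) = -Σ p(x) log q(x)

Alternatively: H(P,Q) = H(P) + D_KL(P||Q)
H(P) = 0.3768 nats
D_KL(P||Q) = 0.4566 nats

H(P,Q) = 0.3768 + 0.4566 = 0.8334 nats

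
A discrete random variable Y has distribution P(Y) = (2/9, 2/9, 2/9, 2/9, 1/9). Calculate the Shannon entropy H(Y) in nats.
1.5811 nats

Shannon entropy is H(X) = -Σ p(x) log p(x).

For P = (2/9, 2/9, 2/9, 2/9, 1/9):
H = -2/9 × log_e(2/9) -2/9 × log_e(2/9) -2/9 × log_e(2/9) -2/9 × log_e(2/9) -1/9 × log_e(1/9)
H = 1.5811 nats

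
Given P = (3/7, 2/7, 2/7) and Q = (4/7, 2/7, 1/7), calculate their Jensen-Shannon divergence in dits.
0.0075 dits

Jensen-Shannon divergence is:
JSD(P||Q) = 0.5 × D_KL(P||M) + 0.5 × D_KL(Q||M)
where M = 0.5 × (P + Q) is the mixture distribution.

M = 0.5 × (3/7, 2/7, 2/7) + 0.5 × (4/7, 2/7, 1/7) = (1/2, 2/7, 3/14)

D_KL(P||M) = 0.0070 dits
D_KL(Q||M) = 0.0080 dits

JSD(P||Q) = 0.5 × 0.0070 + 0.5 × 0.0080 = 0.0075 dits

Unlike KL divergence, JSD is symmetric and bounded: 0 ≤ JSD ≤ log(2).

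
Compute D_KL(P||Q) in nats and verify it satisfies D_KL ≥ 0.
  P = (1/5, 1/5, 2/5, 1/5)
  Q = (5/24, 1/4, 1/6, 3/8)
0.1717 nats

KL divergence satisfies the Gibbs inequality: D_KL(P||Q) ≥ 0 for all distributions P, Q.

D_KL(P||Q) = Σ p(x) log(p(x)/q(x))
Term by term:
  x=0: 1/5 × log_e[(1/5)/(5/24)] = -0.0082
  x=1: 1/5 × log_e[(1/5)/(1/4)] = -0.0446
  x=2: 2/5 × log_e[(2/5)/(1/6)] = 0.3502
  x=3: 1/5 × log_e[(1/5)/(3/8)] = -0.1257
D_KL(P||Q) = 0.1717 nats

D_KL(P||Q) = 0.1717 ≥ 0 ✓

This non-negativity is a fundamental property: relative entropy cannot be negative because it measures how different Q is from P.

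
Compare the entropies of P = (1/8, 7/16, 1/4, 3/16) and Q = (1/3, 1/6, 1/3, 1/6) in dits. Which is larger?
Q

Computing entropies in dits:
H(P) = 0.5568
H(Q) = 0.5775

Distribution Q has higher entropy.

Intuition: The distribution closer to uniform (more spread out) has higher entropy.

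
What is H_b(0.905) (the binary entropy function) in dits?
0.1363 dits

The binary entropy function is:
H(p) = -p log(p) - (1-p) log(1-p)

H(0.905) = -0.905 × log_10(0.905) - 0.095 × log_10(0.095)
H(0.905) = 0.1363 dits

Note: Binary entropy is maximized at p=0.5 (H=1 bit) and minimized at p=0 or p=1 (H=0).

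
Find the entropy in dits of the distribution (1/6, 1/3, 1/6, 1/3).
0.5775 dits

Shannon entropy is H(X) = -Σ p(x) log p(x).

For P = (1/6, 1/3, 1/6, 1/3):
H = -1/6 × log_10(1/6) -1/3 × log_10(1/3) -1/6 × log_10(1/6) -1/3 × log_10(1/3)
H = 0.5775 dits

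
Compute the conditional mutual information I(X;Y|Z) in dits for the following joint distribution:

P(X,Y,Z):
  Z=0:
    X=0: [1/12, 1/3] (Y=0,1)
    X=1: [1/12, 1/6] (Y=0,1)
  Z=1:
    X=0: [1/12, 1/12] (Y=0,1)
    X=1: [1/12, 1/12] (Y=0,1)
0.0032 dits

Conditional mutual information: I(X;Y|Z) = H(X|Z) + H(Y|Z) - H(X,Y|Z)

H(Z) = 0.2764
H(X,Z) = 0.5683 → H(X|Z) = 0.2919
H(Y,Z) = 0.5396 → H(Y|Z) = 0.2632
H(X,Y,Z) = 0.8283 → H(X,Y|Z) = 0.5519

I(X;Y|Z) = 0.2919 + 0.2632 - 0.5519 = 0.0032 dits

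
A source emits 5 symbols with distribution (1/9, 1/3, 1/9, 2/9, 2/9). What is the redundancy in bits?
0.1248 bits

Redundancy measures how far a source is from maximum entropy:
R = H_max - H(X)

Maximum entropy for 5 symbols: H_max = log_2(5) = 2.3219 bits
Actual entropy: H(X) = 2.1972 bits
Redundancy: R = 2.3219 - 2.1972 = 0.1248 bits

This redundancy represents potential for compression: the source could be compressed by 0.1248 bits per symbol.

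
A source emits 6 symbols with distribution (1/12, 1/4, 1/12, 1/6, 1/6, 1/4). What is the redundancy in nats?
0.0872 nats

Redundancy measures how far a source is from maximum entropy:
R = H_max - H(X)

Maximum entropy for 6 symbols: H_max = log_e(6) = 1.7918 nats
Actual entropy: H(X) = 1.7046 nats
Redundancy: R = 1.7918 - 1.7046 = 0.0872 nats

This redundancy represents potential for compression: the source could be compressed by 0.0872 nats per symbol.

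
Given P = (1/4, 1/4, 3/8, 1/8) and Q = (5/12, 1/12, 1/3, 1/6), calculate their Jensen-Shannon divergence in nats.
0.0344 nats

Jensen-Shannon divergence is:
JSD(P||Q) = 0.5 × D_KL(P||M) + 0.5 × D_KL(Q||M)
where M = 0.5 × (P + Q) is the mixture distribution.

M = 0.5 × (1/4, 1/4, 3/8, 1/8) + 0.5 × (5/12, 1/12, 1/3, 1/6) = (1/3, 1/6, 0.354167, 0.145833)

D_KL(P||M) = 0.0316 nats
D_KL(Q||M) = 0.0373 nats

JSD(P||Q) = 0.5 × 0.0316 + 0.5 × 0.0373 = 0.0344 nats

Unlike KL divergence, JSD is symmetric and bounded: 0 ≤ JSD ≤ log(2).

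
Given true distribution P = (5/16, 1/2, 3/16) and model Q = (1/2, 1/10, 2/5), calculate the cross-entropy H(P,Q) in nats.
1.5397 nats

Cross-entropy: H(P,Q) = -Σ p(x) log q(x)

Alternatively: H(P,Q) = H(P) + D_KL(P||Q)
H(P) = 1.0239 nats
D_KL(P||Q) = 0.5158 nats

H(P,Q) = 1.0239 + 0.5158 = 1.5397 nats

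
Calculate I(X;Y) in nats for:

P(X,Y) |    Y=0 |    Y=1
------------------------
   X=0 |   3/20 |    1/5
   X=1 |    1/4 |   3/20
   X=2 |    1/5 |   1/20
0.0443 nats

Mutual information: I(X;Y) = H(X) + H(Y) - H(X,Y)

Marginals:
P(X) = (7/20, 2/5, 1/4), H(X) = 1.0805 nats
P(Y) = (3/5, 2/5), H(Y) = 0.6730 nats

Joint entropy: H(X,Y) = 1.7093 nats

I(X;Y) = 1.0805 + 0.6730 - 1.7093 = 0.0443 nats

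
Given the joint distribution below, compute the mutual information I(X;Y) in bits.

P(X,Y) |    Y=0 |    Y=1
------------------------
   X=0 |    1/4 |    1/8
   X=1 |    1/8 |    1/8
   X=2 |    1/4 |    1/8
0.0157 bits

Mutual information: I(X;Y) = H(X) + H(Y) - H(X,Y)

Marginals:
P(X) = (3/8, 1/4, 3/8), H(X) = 1.5613 bits
P(Y) = (5/8, 3/8), H(Y) = 0.9544 bits

Joint entropy: H(X,Y) = 2.5000 bits

I(X;Y) = 1.5613 + 0.9544 - 2.5000 = 0.0157 bits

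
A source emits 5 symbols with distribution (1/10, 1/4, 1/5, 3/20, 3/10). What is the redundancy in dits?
0.0282 dits

Redundancy measures how far a source is from maximum entropy:
R = H_max - H(X)

Maximum entropy for 5 symbols: H_max = log_10(5) = 0.6990 dits
Actual entropy: H(X) = 0.6708 dits
Redundancy: R = 0.6990 - 0.6708 = 0.0282 dits

This redundancy represents potential for compression: the source could be compressed by 0.0282 dits per symbol.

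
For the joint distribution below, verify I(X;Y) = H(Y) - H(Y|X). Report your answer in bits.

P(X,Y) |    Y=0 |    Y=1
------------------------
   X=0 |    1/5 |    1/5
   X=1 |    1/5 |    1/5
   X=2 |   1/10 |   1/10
I(X;Y) = 0.0000 bits

Mutual information has multiple equivalent forms:
- I(X;Y) = H(X) - H(X|Y)
- I(X;Y) = H(Y) - H(Y|X)
- I(X;Y) = H(X) + H(Y) - H(X,Y)

Computing all quantities:
H(X) = 1.5219, H(Y) = 1.0000, H(X,Y) = 2.5219
H(X|Y) = 1.5219, H(Y|X) = 1.0000

Verification:
H(X) - H(X|Y) = 1.5219 - 1.5219 = 0.0000
H(Y) - H(Y|X) = 1.0000 - 1.0000 = 0.0000
H(X) + H(Y) - H(X,Y) = 1.5219 + 1.0000 - 2.5219 = 0.0000

All forms give I(X;Y) = 0.0000 bits. ✓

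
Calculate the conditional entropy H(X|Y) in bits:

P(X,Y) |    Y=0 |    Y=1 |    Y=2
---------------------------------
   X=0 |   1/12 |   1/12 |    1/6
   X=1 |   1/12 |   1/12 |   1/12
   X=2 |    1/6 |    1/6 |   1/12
1.5000 bits

Using the chain rule: H(X|Y) = H(X,Y) - H(Y)

First, compute H(X,Y) = 3.0850 bits

Marginal P(Y) = (1/3, 1/3, 1/3)
H(Y) = 1.5850 bits

H(X|Y) = H(X,Y) - H(Y) = 3.0850 - 1.5850 = 1.5000 bits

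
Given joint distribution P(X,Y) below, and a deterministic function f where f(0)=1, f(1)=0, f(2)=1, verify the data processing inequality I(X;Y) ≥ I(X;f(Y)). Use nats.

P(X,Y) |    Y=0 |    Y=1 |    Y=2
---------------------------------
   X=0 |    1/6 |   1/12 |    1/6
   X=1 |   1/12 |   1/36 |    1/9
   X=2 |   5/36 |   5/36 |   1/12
I(X;Y) = 0.0380, I(X;f(Y)) = 0.0295, inequality holds: 0.0380 ≥ 0.0295

Data Processing Inequality: For any Markov chain X → Y → Z, we have I(X;Y) ≥ I(X;Z).

Here Z = f(Y) is a deterministic function of Y, forming X → Y → Z.

Original I(X;Y) = 0.0380 nats

After applying f:
P(X,Z) where Z=f(Y):
- P(X,Z=0) = P(X,Y=1)
- P(X,Z=1) = P(X,Y=0) + P(X,Y=2)

I(X;Z) = I(X;f(Y)) = 0.0295 nats

Verification: 0.0380 ≥ 0.0295 ✓

Information cannot be created by processing; the function f can only lose information about X.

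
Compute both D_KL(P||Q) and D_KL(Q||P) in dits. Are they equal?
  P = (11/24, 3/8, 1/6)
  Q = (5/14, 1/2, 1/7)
D_KL(P||Q) = 0.0140, D_KL(Q||P) = 0.0142

KL divergence is not symmetric: D_KL(P||Q) ≠ D_KL(Q||P) in general.

D_KL(P||Q) = 0.0140 dits
D_KL(Q||P) = 0.0142 dits

No, they are not equal!

This asymmetry is why KL divergence is not a true distance metric.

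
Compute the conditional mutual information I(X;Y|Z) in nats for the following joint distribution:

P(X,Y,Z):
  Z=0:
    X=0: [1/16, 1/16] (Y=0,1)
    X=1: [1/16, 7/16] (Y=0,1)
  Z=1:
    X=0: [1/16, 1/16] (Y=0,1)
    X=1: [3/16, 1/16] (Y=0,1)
0.0492 nats

Conditional mutual information: I(X;Y|Z) = H(X|Z) + H(Y|Z) - H(X,Y|Z)

H(Z) = 0.6616
H(X,Z) = 1.2130 → H(X|Z) = 0.5514
H(Y,Z) = 1.2130 → H(Y|Z) = 0.5514
H(X,Y,Z) = 1.7153 → H(X,Y|Z) = 1.0537

I(X;Y|Z) = 0.5514 + 0.5514 - 1.0537 = 0.0492 nats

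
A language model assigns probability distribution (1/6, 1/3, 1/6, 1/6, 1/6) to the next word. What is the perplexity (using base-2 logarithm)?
4.7622

Perplexity is 2^H (or exp(H) for natural log).

First, H = -Σ p log p = 2.2516 bits
Perplexity = 2^2.2516 = 4.7622

Interpretation: The model's uncertainty is equivalent to choosing uniformly among 4.8 options.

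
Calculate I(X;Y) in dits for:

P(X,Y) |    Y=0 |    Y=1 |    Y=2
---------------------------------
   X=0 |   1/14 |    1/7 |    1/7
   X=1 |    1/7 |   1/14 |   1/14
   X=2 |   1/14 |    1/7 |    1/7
0.0186 dits

Mutual information: I(X;Y) = H(X) + H(Y) - H(X,Y)

Marginals:
P(X) = (5/14, 2/7, 5/14), H(X) = 0.4748 dits
P(Y) = (2/7, 5/14, 5/14), H(Y) = 0.4748 dits

Joint entropy: H(X,Y) = 0.9311 dits

I(X;Y) = 0.4748 + 0.4748 - 0.9311 = 0.0186 dits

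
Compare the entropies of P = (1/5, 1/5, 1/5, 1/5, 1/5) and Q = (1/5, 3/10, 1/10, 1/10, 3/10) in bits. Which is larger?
P

Computing entropies in bits:
H(P) = 2.3219
H(Q) = 2.1710

Distribution P has higher entropy.

Intuition: The distribution closer to uniform (more spread out) has higher entropy.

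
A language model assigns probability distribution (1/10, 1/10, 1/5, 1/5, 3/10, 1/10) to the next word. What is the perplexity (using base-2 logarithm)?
5.4507

Perplexity is 2^H (or exp(H) for natural log).

First, H = -Σ p log p = 2.4464 bits
Perplexity = 2^2.4464 = 5.4507

Interpretation: The model's uncertainty is equivalent to choosing uniformly among 5.5 options.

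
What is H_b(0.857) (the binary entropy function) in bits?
0.5920 bits

The binary entropy function is:
H(p) = -p log(p) - (1-p) log(1-p)

H(0.857) = -0.857 × log_2(0.857) - 0.143 × log_2(0.143)
H(0.857) = 0.5920 bits

Note: Binary entropy is maximized at p=0.5 (H=1 bit) and minimized at p=0 or p=1 (H=0).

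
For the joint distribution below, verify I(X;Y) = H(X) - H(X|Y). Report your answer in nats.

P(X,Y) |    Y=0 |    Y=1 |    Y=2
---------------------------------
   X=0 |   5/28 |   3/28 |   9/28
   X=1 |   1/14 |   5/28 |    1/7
I(X;Y) = 0.0448 nats

Mutual information has multiple equivalent forms:
- I(X;Y) = H(X) - H(X|Y)
- I(X;Y) = H(Y) - H(Y|X)
- I(X;Y) = H(X) + H(Y) - H(X,Y)

Computing all quantities:
H(X) = 0.6700, H(Y) = 1.0607, H(X,Y) = 1.6859
H(X|Y) = 0.6252, H(Y|X) = 1.0159

Verification:
H(X) - H(X|Y) = 0.6700 - 0.6252 = 0.0448
H(Y) - H(Y|X) = 1.0607 - 1.0159 = 0.0448
H(X) + H(Y) - H(X,Y) = 0.6700 + 1.0607 - 1.6859 = 0.0448

All forms give I(X;Y) = 0.0448 nats. ✓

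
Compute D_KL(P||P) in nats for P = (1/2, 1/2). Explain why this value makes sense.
0.0000 nats

KL divergence satisfies the Gibbs inequality: D_KL(P||Q) ≥ 0 for all distributions P, Q.

D_KL(P||Q) = Σ p(x) log(p(x)/q(x))
Each term is p(x) × log_e(p(x)/p(x)) = p(x) × log_e(1) = 0, so the sum is 0.
D_KL(P||Q) = 0.0000 nats

When P = Q, the KL divergence is exactly 0, as there is no 'divergence' between identical distributions.

This non-negativity is a fundamental property: relative entropy cannot be negative because it measures how different Q is from P.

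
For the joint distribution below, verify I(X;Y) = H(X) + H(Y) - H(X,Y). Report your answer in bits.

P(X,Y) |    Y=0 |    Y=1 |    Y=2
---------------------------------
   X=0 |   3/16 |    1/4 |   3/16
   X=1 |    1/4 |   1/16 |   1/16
I(X;Y) = 0.0950 bits

Mutual information has multiple equivalent forms:
- I(X;Y) = H(X) - H(X|Y)
- I(X;Y) = H(Y) - H(Y|X)
- I(X;Y) = H(X) + H(Y) - H(X,Y)

Computing all quantities:
H(X) = 0.9544, H(Y) = 1.5462, H(X,Y) = 2.4056
H(X|Y) = 0.8595, H(Y|X) = 1.4512

Verification:
H(X) - H(X|Y) = 0.9544 - 0.8595 = 0.0950
H(Y) - H(Y|X) = 1.5462 - 1.4512 = 0.0950
H(X) + H(Y) - H(X,Y) = 0.9544 + 1.5462 - 2.4056 = 0.0950

All forms give I(X;Y) = 0.0950 bits. ✓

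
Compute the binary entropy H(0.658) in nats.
0.6424 nats

The binary entropy function is:
H(p) = -p log(p) - (1-p) log(1-p)

H(0.658) = -0.658 × log_e(0.658) - 0.342 × log_e(0.342)
H(0.658) = 0.6424 nats

Note: Binary entropy is maximized at p=0.5 (H=1 bit) and minimized at p=0 or p=1 (H=0).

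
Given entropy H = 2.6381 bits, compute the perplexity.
6.2251

Perplexity is 2^H (or exp(H) for natural log).

H = 2.6381 bits
Perplexity = 2^2.6381 = 6.2251

Interpretation: The model's uncertainty is equivalent to choosing uniformly among 6.2 options.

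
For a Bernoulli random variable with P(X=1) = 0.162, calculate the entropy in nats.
0.4430 nats

The binary entropy function is:
H(p) = -p log(p) - (1-p) log(1-p)

H(0.162) = -0.162 × log_e(0.162) - 0.838 × log_e(0.838)
H(0.162) = 0.4430 nats

Note: Binary entropy is maximized at p=0.5 (H=1 bit) and minimized at p=0 or p=1 (H=0).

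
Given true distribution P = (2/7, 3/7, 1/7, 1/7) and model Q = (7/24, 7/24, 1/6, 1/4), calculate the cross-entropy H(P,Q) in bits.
1.9247 bits

Cross-entropy: H(P,Q) = -Σ p(x) log q(x)

Alternatively: H(P,Q) = H(P) + D_KL(P||Q)
H(P) = 1.8424 bits
D_KL(P||Q) = 0.0823 bits

H(P,Q) = 1.8424 + 0.0823 = 1.9247 bits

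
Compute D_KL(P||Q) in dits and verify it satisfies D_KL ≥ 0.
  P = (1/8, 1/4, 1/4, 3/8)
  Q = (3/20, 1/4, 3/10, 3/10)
0.0066 dits

KL divergence satisfies the Gibbs inequality: D_KL(P||Q) ≥ 0 for all distributions P, Q.

D_KL(P||Q) = Σ p(x) log(p(x)/q(x))
Term by term:
  x=0: 1/8 × log_10[(1/8)/(3/20)] = -0.0099
  x=1: 1/4 × log_10[(1/4)/(1/4)] = 0.0000
  x=2: 1/4 × log_10[(1/4)/(3/10)] = -0.0198
  x=3: 3/8 × log_10[(3/8)/(3/10)] = 0.0363
D_KL(P||Q) = 0.0066 dits

D_KL(P||Q) = 0.0066 ≥ 0 ✓

This non-negativity is a fundamental property: relative entropy cannot be negative because it measures how different Q is from P.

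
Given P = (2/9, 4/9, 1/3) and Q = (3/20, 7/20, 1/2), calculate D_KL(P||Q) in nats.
0.0584 nats

KL divergence: D_KL(P||Q) = Σ p(x) log(p(x)/q(x))

Computing term by term:
  x=0: 2/9 × log_e[(2/9)/(3/20)] = 2/9 × 0.3930 = 0.0873
  x=1: 4/9 × log_e[(4/9)/(7/20)] = 4/9 × 0.2389 = 0.1062
  x=2: 1/3 × log_e[(1/3)/(1/2)] = 1/3 × -0.4055 = -0.1352

D_KL(P||Q) = 0.0584 nats

Note: KL divergence is always non-negative and equals 0 iff P = Q.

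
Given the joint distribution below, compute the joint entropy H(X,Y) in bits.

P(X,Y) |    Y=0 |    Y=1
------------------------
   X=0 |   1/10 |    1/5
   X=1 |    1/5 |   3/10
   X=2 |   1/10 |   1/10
2.4464 bits

Joint entropy is H(X,Y) = -Σ_{x,y} p(x,y) log p(x,y).

Summing over all non-zero entries:
H(X,Y) = -[1/10·log_2(1/10) + 1/5·log_2(1/5) + 1/5·log_2(1/5) + 3/10·log_2(3/10) + 1/10·log_2(1/10) + 1/10·log_2(1/10)]
H(X,Y) = 2.4464 bits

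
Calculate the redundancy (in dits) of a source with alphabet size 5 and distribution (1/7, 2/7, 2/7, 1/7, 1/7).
0.0259 dits

Redundancy measures how far a source is from maximum entropy:
R = H_max - H(X)

Maximum entropy for 5 symbols: H_max = log_10(5) = 0.6990 dits
Actual entropy: H(X) = 0.6731 dits
Redundancy: R = 0.6990 - 0.6731 = 0.0259 dits

This redundancy represents potential for compression: the source could be compressed by 0.0259 dits per symbol.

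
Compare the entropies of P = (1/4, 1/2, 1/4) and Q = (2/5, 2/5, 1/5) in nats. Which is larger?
Q

Computing entropies in nats:
H(P) = 1.0397
H(Q) = 1.0549

Distribution Q has higher entropy.

Intuition: The distribution closer to uniform (more spread out) has higher entropy.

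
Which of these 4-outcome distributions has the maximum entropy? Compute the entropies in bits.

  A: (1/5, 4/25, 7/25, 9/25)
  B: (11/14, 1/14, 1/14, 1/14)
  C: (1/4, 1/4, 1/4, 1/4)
C

For a discrete distribution over n outcomes, entropy is maximized by the uniform distribution.

Computing entropies:
H(A) = 1.9322 bits
H(B) = 1.0892 bits
H(C) = 2.0000 bits

The uniform distribution (where all probabilities equal 1/4) achieves the maximum entropy of log_2(4) = 2.0000 bits.

Distribution C has the highest entropy.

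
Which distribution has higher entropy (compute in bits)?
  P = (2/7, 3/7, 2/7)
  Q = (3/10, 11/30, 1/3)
Q

Computing entropies in bits:
H(P) = 1.5567
H(Q) = 1.5801

Distribution Q has higher entropy.

Intuition: The distribution closer to uniform (more spread out) has higher entropy.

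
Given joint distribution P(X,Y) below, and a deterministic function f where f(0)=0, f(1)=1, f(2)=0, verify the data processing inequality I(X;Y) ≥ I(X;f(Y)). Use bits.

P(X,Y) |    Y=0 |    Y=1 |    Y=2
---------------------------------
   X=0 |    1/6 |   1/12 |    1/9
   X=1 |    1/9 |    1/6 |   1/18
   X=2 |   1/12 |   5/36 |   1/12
I(X;Y) = 0.0526, I(X;f(Y)) = 0.0456, inequality holds: 0.0526 ≥ 0.0456

Data Processing Inequality: For any Markov chain X → Y → Z, we have I(X;Y) ≥ I(X;Z).

Here Z = f(Y) is a deterministic function of Y, forming X → Y → Z.

Original I(X;Y) = 0.0526 bits

After applying f:
P(X,Z) where Z=f(Y):
- P(X,Z=0) = P(X,Y=0) + P(X,Y=2)
- P(X,Z=1) = P(X,Y=1)

I(X;Z) = I(X;f(Y)) = 0.0456 bits

Verification: 0.0526 ≥ 0.0456 ✓

Information cannot be created by processing; the function f can only lose information about X.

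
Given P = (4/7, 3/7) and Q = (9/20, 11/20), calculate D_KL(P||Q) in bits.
0.0427 bits

KL divergence: D_KL(P||Q) = Σ p(x) log(p(x)/q(x))

Computing term by term:
  x=0: 4/7 × log_2[(4/7)/(9/20)] = 4/7 × 0.3446 = 0.1969
  x=1: 3/7 × log_2[(3/7)/(11/20)] = 3/7 × -0.3599 = -0.1542

D_KL(P||Q) = 0.0427 bits

Note: KL divergence is always non-negative and equals 0 iff P = Q.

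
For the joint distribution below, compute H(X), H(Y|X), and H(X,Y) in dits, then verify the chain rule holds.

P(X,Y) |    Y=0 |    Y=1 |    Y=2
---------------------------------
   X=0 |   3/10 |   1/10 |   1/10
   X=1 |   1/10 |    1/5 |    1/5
H(X,Y) = 0.7365, H(X) = 0.3010, H(Y|X) = 0.4354 (all in dits)

Chain rule: H(X,Y) = H(X) + H(Y|X)

Left side — joint entropy directly:
H(X,Y) = -Σ p(x,y) log p(x,y) = 0.7365 dits

Right side — compute H(Y|X) from the conditional distributions:
P(X) = (1/2, 1/2), so H(X) = 0.3010 dits
H(Y|X) = Σ_x P(X=x) · H(Y|X=x):
  P(Y|X=0) = (3/5, 1/5, 1/5), H(Y|X=0) = 0.4127, weight P(X=0) = 1/2
  P(Y|X=1) = (1/5, 2/5, 2/5), H(Y|X=1) = 0.4581, weight P(X=1) = 1/2
H(Y|X) = 0.4354 dits

H(X) + H(Y|X) = 0.3010 + 0.4354 = 0.7365 dits

Both sides equal 0.7365 dits. ✓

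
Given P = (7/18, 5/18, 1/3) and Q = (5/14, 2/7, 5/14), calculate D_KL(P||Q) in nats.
0.0023 nats

KL divergence: D_KL(P||Q) = Σ p(x) log(p(x)/q(x))

Computing term by term:
  x=0: 7/18 × log_e[(7/18)/(5/14)] = 7/18 × 0.0852 = 0.0331
  x=1: 5/18 × log_e[(5/18)/(2/7)] = 5/18 × -0.0282 = -0.0078
  x=2: 1/3 × log_e[(1/3)/(5/14)] = 1/3 × -0.0690 = -0.0230

D_KL(P||Q) = 0.0023 nats

Note: KL divergence is always non-negative and equals 0 iff P = Q.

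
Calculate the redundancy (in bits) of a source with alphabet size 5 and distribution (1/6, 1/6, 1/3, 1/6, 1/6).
0.0703 bits

Redundancy measures how far a source is from maximum entropy:
R = H_max - H(X)

Maximum entropy for 5 symbols: H_max = log_2(5) = 2.3219 bits
Actual entropy: H(X) = 2.2516 bits
Redundancy: R = 2.3219 - 2.2516 = 0.0703 bits

This redundancy represents potential for compression: the source could be compressed by 0.0703 bits per symbol.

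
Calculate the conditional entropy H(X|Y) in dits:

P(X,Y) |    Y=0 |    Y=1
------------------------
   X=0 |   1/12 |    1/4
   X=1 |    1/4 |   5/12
0.2729 dits

Using the chain rule: H(X|Y) = H(X,Y) - H(Y)

First, compute H(X,Y) = 0.5494 dits

Marginal P(Y) = (1/3, 2/3)
H(Y) = 0.2764 dits

H(X|Y) = H(X,Y) - H(Y) = 0.5494 - 0.2764 = 0.2729 dits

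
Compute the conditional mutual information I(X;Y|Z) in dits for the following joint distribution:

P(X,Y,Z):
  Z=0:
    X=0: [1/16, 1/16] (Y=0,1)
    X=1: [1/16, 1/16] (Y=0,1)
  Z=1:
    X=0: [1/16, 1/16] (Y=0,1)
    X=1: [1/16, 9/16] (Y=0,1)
0.0209 dits

Conditional mutual information: I(X;Y|Z) = H(X|Z) + H(Y|Z) - H(X,Y|Z)

H(Z) = 0.2442
H(X,Z) = 0.4662 → H(X|Z) = 0.2220
H(Y,Z) = 0.4662 → H(Y|Z) = 0.2220
H(X,Y,Z) = 0.6674 → H(X,Y|Z) = 0.4231

I(X;Y|Z) = 0.2220 + 0.2220 - 0.4231 = 0.0209 dits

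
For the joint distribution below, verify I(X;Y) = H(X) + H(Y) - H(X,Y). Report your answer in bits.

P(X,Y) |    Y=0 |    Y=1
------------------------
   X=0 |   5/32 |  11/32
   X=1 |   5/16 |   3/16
I(X;Y) = 0.0719 bits

Mutual information has multiple equivalent forms:
- I(X;Y) = H(X) - H(X|Y)
- I(X;Y) = H(Y) - H(Y|X)
- I(X;Y) = H(X) + H(Y) - H(X,Y)

Computing all quantities:
H(X) = 1.0000, H(Y) = 0.9972, H(X,Y) = 1.9252
H(X|Y) = 0.9281, H(Y|X) = 0.9252

Verification:
H(X) - H(X|Y) = 1.0000 - 0.9281 = 0.0719
H(Y) - H(Y|X) = 0.9972 - 0.9252 = 0.0719
H(X) + H(Y) - H(X,Y) = 1.0000 + 0.9972 - 1.9252 = 0.0719

All forms give I(X;Y) = 0.0719 bits. ✓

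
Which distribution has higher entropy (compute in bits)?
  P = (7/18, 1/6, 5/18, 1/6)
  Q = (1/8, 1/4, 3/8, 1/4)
Q

Computing entropies in bits:
H(P) = 1.9049
H(Q) = 1.9056

Distribution Q has higher entropy.

Intuition: The distribution closer to uniform (more spread out) has higher entropy.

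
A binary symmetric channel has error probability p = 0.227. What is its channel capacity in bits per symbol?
0.2273 bits

For a binary symmetric channel (BSC) with error probability p:
Capacity C = 1 - H(p) bits per symbol

where H(p) = -p log₂(p) - (1-p) log₂(1-p) is the binary entropy function.

H(0.227) = 0.7727 bits
C = 1 - 0.7727 = 0.2273 bits per symbol

This means we can reliably transmit up to 0.2273 bits of information per channel use.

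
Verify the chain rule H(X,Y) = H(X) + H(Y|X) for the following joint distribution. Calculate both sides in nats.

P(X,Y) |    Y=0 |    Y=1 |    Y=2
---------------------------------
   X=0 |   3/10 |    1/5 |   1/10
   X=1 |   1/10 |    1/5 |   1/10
H(X,Y) = 1.6957, H(X) = 0.6730, H(Y|X) = 1.0227 (all in nats)

Chain rule: H(X,Y) = H(X) + H(Y|X)

Left side — joint entropy directly:
H(X,Y) = -Σ p(x,y) log p(x,y) = 1.6957 nats

Right side — compute H(Y|X) from the conditional distributions:
P(X) = (3/5, 2/5), so H(X) = 0.6730 nats
H(Y|X) = Σ_x P(X=x) · H(Y|X=x):
  P(Y|X=0) = (1/2, 1/3, 1/6), H(Y|X=0) = 1.0114, weight P(X=0) = 3/5
  P(Y|X=1) = (1/4, 1/2, 1/4), H(Y|X=1) = 1.0397, weight P(X=1) = 2/5
H(Y|X) = 1.0227 nats

H(X) + H(Y|X) = 0.6730 + 1.0227 = 1.6957 nats

Both sides equal 1.6957 nats. ✓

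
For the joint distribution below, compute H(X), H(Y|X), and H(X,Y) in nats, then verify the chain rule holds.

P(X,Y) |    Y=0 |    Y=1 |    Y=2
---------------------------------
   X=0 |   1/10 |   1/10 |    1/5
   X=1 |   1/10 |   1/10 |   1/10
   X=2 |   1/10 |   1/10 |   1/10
H(X,Y) = 2.1640, H(X) = 1.0889, H(Y|X) = 1.0751 (all in nats)

Chain rule: H(X,Y) = H(X) + H(Y|X)

Left side — joint entropy directly:
H(X,Y) = -Σ p(x,y) log p(x,y) = 2.1640 nats

Right side — compute H(Y|X) from the conditional distributions:
P(X) = (2/5, 3/10, 3/10), so H(X) = 1.0889 nats
H(Y|X) = Σ_x P(X=x) · H(Y|X=x):
  P(Y|X=0) = (1/4, 1/4, 1/2), H(Y|X=0) = 1.0397, weight P(X=0) = 2/5
  P(Y|X=1) = (1/3, 1/3, 1/3), H(Y|X=1) = 1.0986, weight P(X=1) = 3/10
  P(Y|X=2) = (1/3, 1/3, 1/3), H(Y|X=2) = 1.0986, weight P(X=2) = 3/10
H(Y|X) = 1.0751 nats

H(X) + H(Y|X) = 1.0889 + 1.0751 = 2.1640 nats

Both sides equal 2.1640 nats. ✓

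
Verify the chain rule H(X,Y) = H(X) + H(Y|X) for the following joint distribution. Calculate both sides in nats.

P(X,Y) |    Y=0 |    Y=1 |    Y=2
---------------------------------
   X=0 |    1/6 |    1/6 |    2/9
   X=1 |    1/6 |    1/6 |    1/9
H(X,Y) = 1.7729, H(X) = 0.6870, H(Y|X) = 1.0859 (all in nats)

Chain rule: H(X,Y) = H(X) + H(Y|X)

Left side — joint entropy directly:
H(X,Y) = -Σ p(x,y) log p(x,y) = 1.7729 nats

Right side — compute H(Y|X) from the conditional distributions:
P(X) = (5/9, 4/9), so H(X) = 0.6870 nats
H(Y|X) = Σ_x P(X=x) · H(Y|X=x):
  P(Y|X=0) = (3/10, 3/10, 2/5), H(Y|X=0) = 1.0889, weight P(X=0) = 5/9
  P(Y|X=1) = (3/8, 3/8, 1/4), H(Y|X=1) = 1.0822, weight P(X=1) = 4/9
H(Y|X) = 1.0859 nats

H(X) + H(Y|X) = 0.6870 + 1.0859 = 1.7729 nats

Both sides equal 1.7729 nats. ✓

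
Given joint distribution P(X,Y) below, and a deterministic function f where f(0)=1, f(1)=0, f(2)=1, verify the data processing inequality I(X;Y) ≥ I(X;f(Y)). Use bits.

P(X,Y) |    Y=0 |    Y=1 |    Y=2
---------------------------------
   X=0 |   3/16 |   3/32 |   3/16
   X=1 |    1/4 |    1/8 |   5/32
I(X;Y) = 0.0089, I(X;f(Y)) = 0.0013, inequality holds: 0.0089 ≥ 0.0013

Data Processing Inequality: For any Markov chain X → Y → Z, we have I(X;Y) ≥ I(X;Z).

Here Z = f(Y) is a deterministic function of Y, forming X → Y → Z.

Original I(X;Y) = 0.0089 bits

After applying f:
P(X,Z) where Z=f(Y):
- P(X,Z=0) = P(X,Y=1)
- P(X,Z=1) = P(X,Y=0) + P(X,Y=2)

I(X;Z) = I(X;f(Y)) = 0.0013 bits

Verification: 0.0089 ≥ 0.0013 ✓

Information cannot be created by processing; the function f can only lose information about X.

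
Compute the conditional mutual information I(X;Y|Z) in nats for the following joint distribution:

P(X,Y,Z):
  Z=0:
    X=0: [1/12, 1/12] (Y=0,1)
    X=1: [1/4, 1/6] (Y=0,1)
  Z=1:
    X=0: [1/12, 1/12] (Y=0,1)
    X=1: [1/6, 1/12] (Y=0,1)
0.0082 nats

Conditional mutual information: I(X;Y|Z) = H(X|Z) + H(Y|Z) - H(X,Y|Z)

H(Z) = 0.6792
H(X,Z) = 1.3086 → H(X|Z) = 0.6294
H(Y,Z) = 1.3580 → H(Y|Z) = 0.6788
H(X,Y,Z) = 1.9792 → H(X,Y|Z) = 1.3000

I(X;Y|Z) = 0.6294 + 0.6788 - 1.3000 = 0.0082 nats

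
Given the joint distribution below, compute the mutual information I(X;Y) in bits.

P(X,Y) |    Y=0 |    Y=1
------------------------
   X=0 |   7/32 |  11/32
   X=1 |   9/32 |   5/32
0.0463 bits

Mutual information: I(X;Y) = H(X) + H(Y) - H(X,Y)

Marginals:
P(X) = (9/16, 7/16), H(X) = 0.9887 bits
P(Y) = (1/2, 1/2), H(Y) = 1.0000 bits

Joint entropy: H(X,Y) = 1.9424 bits

I(X;Y) = 0.9887 + 1.0000 - 1.9424 = 0.0463 bits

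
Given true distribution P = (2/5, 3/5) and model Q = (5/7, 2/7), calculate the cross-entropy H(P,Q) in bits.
1.2786 bits

Cross-entropy: H(P,Q) = -Σ p(x) log q(x)

Alternatively: H(P,Q) = H(P) + D_KL(P||Q)
H(P) = 0.9710 bits
D_KL(P||Q) = 0.3076 bits

H(P,Q) = 0.9710 + 0.3076 = 1.2786 bits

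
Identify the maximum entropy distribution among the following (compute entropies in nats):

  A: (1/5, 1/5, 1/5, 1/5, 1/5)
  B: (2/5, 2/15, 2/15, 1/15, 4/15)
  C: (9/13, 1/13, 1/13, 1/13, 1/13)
A

For a discrete distribution over n outcomes, entropy is maximized by the uniform distribution.

Computing entropies:
H(A) = 1.6094 nats
H(B) = 1.4368 nats
H(C) = 1.0438 nats

The uniform distribution (where all probabilities equal 1/5) achieves the maximum entropy of log_e(5) = 1.6094 nats.

Distribution A has the highest entropy.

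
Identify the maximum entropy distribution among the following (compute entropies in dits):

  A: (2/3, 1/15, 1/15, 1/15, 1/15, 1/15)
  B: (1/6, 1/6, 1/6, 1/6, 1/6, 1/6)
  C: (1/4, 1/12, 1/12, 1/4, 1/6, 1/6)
B

For a discrete distribution over n outcomes, entropy is maximized by the uniform distribution.

Computing entropies:
H(A) = 0.5094 dits
H(B) = 0.7782 dits
H(C) = 0.7403 dits

The uniform distribution (where all probabilities equal 1/6) achieves the maximum entropy of log_10(6) = 0.7782 dits.

Distribution B has the highest entropy.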